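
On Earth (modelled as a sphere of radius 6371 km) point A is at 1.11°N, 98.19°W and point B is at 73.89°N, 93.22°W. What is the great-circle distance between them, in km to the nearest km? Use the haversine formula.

With latitudes φ₁ = 1.110°, φ₂ = 73.890° and longitude difference Δλ = 4.970°:
Haversine: a = sin²(Δφ/2) + cos φ₁ cos φ₂ sin²(Δλ/2) = 0.3520 + (0.9998)(0.2775)(0.0019) = 0.35250.
Central angle c = 2·arcsin(√a) = 1.27134 rad.
Distance = R·c = 6371 × 1.2713 ≈ 8100 km.

8100 km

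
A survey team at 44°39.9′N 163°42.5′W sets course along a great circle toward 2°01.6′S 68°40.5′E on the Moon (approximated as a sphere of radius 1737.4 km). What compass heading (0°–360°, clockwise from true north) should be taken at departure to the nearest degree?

297°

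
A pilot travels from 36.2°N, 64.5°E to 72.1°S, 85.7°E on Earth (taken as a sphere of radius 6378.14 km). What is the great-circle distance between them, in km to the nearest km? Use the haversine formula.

With latitudes φ₁ = 36.200°, φ₂ = -72.100° and longitude difference Δλ = 21.200°:
Haversine: a = sin²(Δφ/2) + cos φ₁ cos φ₂ sin²(Δλ/2) = 0.6570 + (0.8070)(0.3074)(0.0338) = 0.66539.
Central angle c = 2·arcsin(√a) = 1.90792 rad.
Distance = R·c = 6378.14 × 1.9079 ≈ 12169 km.

12169 km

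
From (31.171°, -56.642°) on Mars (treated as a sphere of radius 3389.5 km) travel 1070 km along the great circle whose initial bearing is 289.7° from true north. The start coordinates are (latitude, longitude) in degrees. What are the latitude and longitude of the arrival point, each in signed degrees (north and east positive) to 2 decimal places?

35.56°, -77.70°

Angular distance δ = d/R = 1070/3389.5 = 0.31568 rad; initial bearing θ = 5.0562 rad.
sin φ₂ = sin φ₁ cos δ + cos φ₁ sin δ cos θ = (0.5176)(0.9506) + (0.8556)(0.3105)(0.3371) = 0.5816, so φ₂ = 35.56°.
Δλ = atan2(sin θ sin δ cos φ₁, cos δ − sin φ₁ sin φ₂) = atan2(-0.2501, 0.6496) = -21.057°.
λ₂ = -56.642° − 21.057° = -77.70°.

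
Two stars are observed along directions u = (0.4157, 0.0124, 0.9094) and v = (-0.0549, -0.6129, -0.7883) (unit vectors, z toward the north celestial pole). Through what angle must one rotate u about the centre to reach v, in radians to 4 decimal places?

u·v = -0.7473; |u| = 1.0000, |v| = 1.0000.
cos θ = (u·v)/(|u||v|) = -0.7473, so θ = 2.4148 rad.

2.4148 rad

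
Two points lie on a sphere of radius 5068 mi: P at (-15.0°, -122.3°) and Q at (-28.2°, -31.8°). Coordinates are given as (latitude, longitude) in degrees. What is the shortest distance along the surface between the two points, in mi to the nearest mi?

7377 mi

Let φ₁ = -0.2618 rad, φ₂ = -0.4922 rad, and Δλ = 1.5795 rad.
cos c = sin φ₁ sin φ₂ + cos φ₁ cos φ₂ cos Δλ = (-0.2588)(-0.4726) + (0.9659)(0.8813)(-0.0087) = 0.11488,
so c = arccos(0.11488) = 1.45567 rad.
Distance = R·c = 5068 × 1.4557 ≈ 7377 mi.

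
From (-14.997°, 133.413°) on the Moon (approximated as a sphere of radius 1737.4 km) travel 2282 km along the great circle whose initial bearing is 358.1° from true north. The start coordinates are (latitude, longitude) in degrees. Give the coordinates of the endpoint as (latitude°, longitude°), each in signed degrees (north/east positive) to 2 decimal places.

Angular distance δ = d/R = 2282/1737.4 = 1.31346 rad; initial bearing θ = 6.2500 rad.
sin φ₂ = sin φ₁ cos δ + cos φ₁ sin δ cos θ = (-0.2588)(0.2545) + (0.9659)(0.9671)(0.9995) = 0.8678, so φ₂ = 60.20°.
Δλ = atan2(sin θ sin δ cos φ₁, cos δ − sin φ₁ sin φ₂) = atan2(-0.0310, 0.4791) = -3.699°.
λ₂ = 133.413° − 3.699° = 129.71°.

60.20°, 129.71°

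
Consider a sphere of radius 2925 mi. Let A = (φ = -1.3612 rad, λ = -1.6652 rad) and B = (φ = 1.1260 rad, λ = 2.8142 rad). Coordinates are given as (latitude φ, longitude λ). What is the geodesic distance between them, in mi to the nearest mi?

7894 mi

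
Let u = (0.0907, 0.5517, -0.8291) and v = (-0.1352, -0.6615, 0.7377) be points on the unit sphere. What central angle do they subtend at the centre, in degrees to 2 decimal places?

u·v = -0.9888; |u| = 1.0000, |v| = 1.0000.
cos θ = (u·v)/(|u||v|) = -0.9888, so θ = 171.42°.

171.42°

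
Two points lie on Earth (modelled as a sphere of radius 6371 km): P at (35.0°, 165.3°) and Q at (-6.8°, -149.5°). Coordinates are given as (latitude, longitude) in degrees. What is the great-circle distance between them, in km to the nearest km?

6633 km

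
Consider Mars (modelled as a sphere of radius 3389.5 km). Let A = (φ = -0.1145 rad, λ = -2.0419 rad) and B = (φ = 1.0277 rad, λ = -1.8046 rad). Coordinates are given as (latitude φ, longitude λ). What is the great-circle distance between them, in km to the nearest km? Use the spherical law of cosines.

3925 km

With latitudes φ₁ = -6.560°, φ₂ = 58.883° and longitude difference Δλ = 13.596°:
cos c = sin φ₁ sin φ₂ + cos φ₁ cos φ₂ cos Δλ = (-0.1142)(0.8561) + (0.9935)(0.5168)(0.9720) = 0.40121,
so c = arccos(0.40121) = 1.15796 rad.
Distance = R·c = 3389.5 × 1.1580 ≈ 3925 km.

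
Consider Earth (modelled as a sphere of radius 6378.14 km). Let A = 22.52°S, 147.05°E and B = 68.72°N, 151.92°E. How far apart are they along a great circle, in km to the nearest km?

10165 km

In radians: φ₁ = -0.3930, φ₂ = 1.1994, Δλ = 4.870° = 0.0850 rad.
cos c = sin φ₁ sin φ₂ + cos φ₁ cos φ₂ cos Δλ = (-0.3830)(0.9318) + (0.9237)(0.3629)(0.9964) = -0.02285,
so c = arccos(-0.02285) = 1.59365 rad.
Distance = R·c = 6378.14 × 1.5936 ≈ 10165 km.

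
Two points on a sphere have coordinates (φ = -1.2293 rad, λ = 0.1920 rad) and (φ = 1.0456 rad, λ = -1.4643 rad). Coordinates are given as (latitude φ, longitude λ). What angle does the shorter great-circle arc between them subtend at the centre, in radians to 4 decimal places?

With latitudes φ₁ = -70.434°, φ₂ = 59.908° and longitude difference Δλ = -94.899°:
cos c = sin φ₁ sin φ₂ + cos φ₁ cos φ₂ cos Δλ = (-0.9423)(0.8652) + (0.3349)(0.5014)(-0.0854) = -0.82960,
so c = arccos(-0.82960) = 2.54919 rad.
So the angular separation is 2.5492 rad.

2.5492 rad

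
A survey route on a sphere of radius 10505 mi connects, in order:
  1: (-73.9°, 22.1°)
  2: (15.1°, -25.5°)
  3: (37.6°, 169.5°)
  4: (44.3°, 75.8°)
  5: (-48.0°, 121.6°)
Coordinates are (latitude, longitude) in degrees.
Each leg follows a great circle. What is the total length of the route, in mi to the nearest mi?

70990 mi

Leg 1→2: central angle 1.6406 rad, distance 17234.5 mi.
Leg 2→3: central angle 2.1894 rad, distance 23000.0 mi.
Leg 3→4: central angle 1.1707 rad, distance 12297.8 mi.
Leg 4→5: central angle 1.7570 rad, distance 18457.6 mi.
Total: 17234.5 + 23000.0 + 12297.8 + 18457.6 ≈ 70990 mi.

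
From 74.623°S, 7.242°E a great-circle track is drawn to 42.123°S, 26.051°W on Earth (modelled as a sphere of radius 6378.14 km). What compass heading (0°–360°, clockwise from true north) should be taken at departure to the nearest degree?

With φ₁ = -1.3024, φ₂ = -0.7352, Δλ = -0.5811 rad, the forward-azimuth formula gives
θ = atan2( sin Δλ cos φ₂ , cos φ₁ sin φ₂ − sin φ₁ cos φ₂ cos Δλ ) = atan2(-0.4071, 0.4199) = -44.11°.
Adding 360° brings this into [0°, 360°): 316°.

316°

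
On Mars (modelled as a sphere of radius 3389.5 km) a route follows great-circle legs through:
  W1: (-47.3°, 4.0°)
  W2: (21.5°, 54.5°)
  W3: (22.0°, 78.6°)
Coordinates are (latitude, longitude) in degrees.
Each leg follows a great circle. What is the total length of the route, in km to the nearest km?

6199 km

Leg W1→W2: central angle 1.4384 rad, distance 4875.5 km.
Leg W2→W3: central angle 0.3904 rad, distance 1323.2 km.
Total: 4875.5 + 1323.2 ≈ 6199 km.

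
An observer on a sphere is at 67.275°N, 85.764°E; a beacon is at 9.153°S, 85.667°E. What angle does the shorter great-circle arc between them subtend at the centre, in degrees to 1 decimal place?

In radians: φ₁ = 1.1742, φ₂ = -0.1597, Δλ = -0.097° = -0.0017 rad.
Haversine: a = sin²(Δφ/2) + cos φ₁ cos φ₂ sin²(Δλ/2) = 0.3827 + (0.3863)(0.9873)(0.0000) = 0.38267.
Central angle c = 2·arcsin(√a) = 1.33392 rad.
So the angular separation is 76.4°.

76.4°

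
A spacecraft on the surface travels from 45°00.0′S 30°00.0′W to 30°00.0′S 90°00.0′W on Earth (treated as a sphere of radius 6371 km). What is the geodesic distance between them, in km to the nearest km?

With latitudes φ₁ = -45.000°, φ₂ = -30.000° and longitude difference Δλ = -60.000°:
cos c = sin φ₁ sin φ₂ + cos φ₁ cos φ₂ cos Δλ = (-0.7071)(-0.5000) + (0.7071)(0.8660)(0.5000) = 0.65974,
so c = arccos(0.65974) = 0.85032 rad.
Distance = R·c = 6371 × 0.8503 ≈ 5417 km.

5417 km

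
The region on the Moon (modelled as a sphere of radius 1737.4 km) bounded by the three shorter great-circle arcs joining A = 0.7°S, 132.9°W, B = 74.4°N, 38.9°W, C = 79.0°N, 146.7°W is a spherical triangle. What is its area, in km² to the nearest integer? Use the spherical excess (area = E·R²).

Side lengths (central angles): a = 0.3770, b = 1.3966, c = 1.6013 rad; semiperimeter s = 1.6875.
By l'Huilier's theorem, tan(E/4) = √[tan(s/2) tan((s−a)/2) tan((s−b)/2) tan((s−c)/2)], giving spherical excess E = 0.2948 rad.
Area = E·R² = 0.2948 × (1737.4)² ≈ 889933 km².

889933 km²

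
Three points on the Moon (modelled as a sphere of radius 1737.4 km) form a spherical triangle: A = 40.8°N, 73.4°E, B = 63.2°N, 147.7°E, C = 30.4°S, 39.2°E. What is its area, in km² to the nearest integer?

366756 km²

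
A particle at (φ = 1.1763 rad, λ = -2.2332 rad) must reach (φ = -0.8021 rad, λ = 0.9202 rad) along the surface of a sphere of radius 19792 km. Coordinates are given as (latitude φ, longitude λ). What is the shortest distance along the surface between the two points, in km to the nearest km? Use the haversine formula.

54771 km

In radians: φ₁ = 1.1763, φ₂ = -0.8021, Δλ = -179.323° = -3.1298 rad.
Haversine: a = sin²(Δφ/2) + cos φ₁ cos φ₂ sin²(Δλ/2) = 0.6982 + (0.3843)(0.6952)(1.0000) = 0.96539.
Central angle c = 2·arcsin(√a) = 2.76734 rad.
Distance = R·c = 19792 × 2.7673 ≈ 54771 km.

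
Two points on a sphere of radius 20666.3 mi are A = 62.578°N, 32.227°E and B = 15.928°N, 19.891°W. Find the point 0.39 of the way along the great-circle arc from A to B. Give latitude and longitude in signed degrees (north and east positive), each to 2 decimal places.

Central angle δ = 1.0292 rad. Interpolating on the sphere with fraction f = 0.39:
P = [sin((1−f)δ)·A + sin(fδ)·B] / sin δ = 0.6855·A + 0.4559·B in Cartesian coordinates,
giving P = (0.6793, 0.0192, 0.7336), i.e. latitude 47.19°, longitude 1.62°.

47.19°, 1.62°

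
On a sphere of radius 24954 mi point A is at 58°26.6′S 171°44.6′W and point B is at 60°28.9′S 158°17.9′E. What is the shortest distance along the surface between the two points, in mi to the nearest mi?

In radians: φ₁ = -1.0200, φ₂ = -1.0556, Δλ = -29.958° = -0.5229 rad.
cos c = sin φ₁ sin φ₂ + cos φ₁ cos φ₂ cos Δλ = (-0.8521)(-0.8702) + (0.5233)(0.4927)(0.8664) = 0.96492,
so c = arccos(0.96492) = 0.26568 rad.
Distance = R·c = 24954 × 0.2657 ≈ 6630 mi.

6630 mi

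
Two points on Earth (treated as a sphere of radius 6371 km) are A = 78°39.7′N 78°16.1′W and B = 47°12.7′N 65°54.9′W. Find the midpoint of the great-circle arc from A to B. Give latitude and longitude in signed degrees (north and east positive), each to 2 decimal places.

63.03°, -68.68°

The central angle between A and B is δ = 0.5548 rad.
With f = 0.5, the slerp weights are sin((1−f)δ)/sin δ = 0.5199 and sin(fδ)/sin δ = 0.5199.
Weighted sum of the unit vectors: (0.5199)·(0.0400,-0.1925,0.9805) + (0.5199)·(0.2772,-0.6202,0.7339) = (0.1649, -0.4225, 0.8912).
Converting back: φ = atan2(z, √(x²+y²)) = 63.03°, λ = atan2(y, x) = -68.68°.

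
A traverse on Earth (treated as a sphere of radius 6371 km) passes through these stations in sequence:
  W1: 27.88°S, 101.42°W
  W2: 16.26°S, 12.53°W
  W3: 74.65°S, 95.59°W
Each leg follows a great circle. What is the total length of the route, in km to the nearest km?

Leg W1→W2: central angle 1.4229 rad, distance 9065.2 km.
Leg W2→W3: central angle 1.2654 rad, distance 8061.6 km.
Total: 9065.2 + 8061.6 ≈ 17127 km.

17127 km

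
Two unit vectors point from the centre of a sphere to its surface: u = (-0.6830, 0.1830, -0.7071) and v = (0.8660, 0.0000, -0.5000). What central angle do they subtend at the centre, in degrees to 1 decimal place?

103.8°

u·v = -0.2379; |u| = 1.0000, |v| = 1.0000.
cos θ = (u·v)/(|u||v|) = -0.2379, so θ = 103.8°.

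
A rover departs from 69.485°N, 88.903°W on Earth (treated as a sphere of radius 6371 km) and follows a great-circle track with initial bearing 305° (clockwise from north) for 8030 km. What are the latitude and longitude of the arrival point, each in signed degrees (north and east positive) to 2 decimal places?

Angular distance δ = d/R = 8030/6371 = 1.26040 rad; initial bearing θ = 5.3233 rad.
sin φ₂ = sin φ₁ cos δ + cos φ₁ sin δ cos θ = (0.9366)(0.3054) + (0.3505)(0.9522)(0.5736) = 0.4775, so φ₂ = 28.52°.
Δλ = atan2(sin θ sin δ cos φ₁, cos δ − sin φ₁ sin φ₂) = atan2(-0.2734, -0.1418) = -117.410°.
λ₂ = -88.903° − 117.410° = -206.31° → 153.69° after wrapping to (−180°, 180°].

28.52°, 153.69°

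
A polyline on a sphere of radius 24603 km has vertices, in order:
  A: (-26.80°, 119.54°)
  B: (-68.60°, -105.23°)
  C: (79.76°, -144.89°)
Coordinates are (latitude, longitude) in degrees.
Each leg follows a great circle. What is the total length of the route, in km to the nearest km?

98402 km

Leg A→B: central angle 1.3811 rad, distance 33978.8 km.
Leg B→C: central angle 2.6185 rad, distance 64423.5 km.
Total: 33978.8 + 64423.5 ≈ 98402 km.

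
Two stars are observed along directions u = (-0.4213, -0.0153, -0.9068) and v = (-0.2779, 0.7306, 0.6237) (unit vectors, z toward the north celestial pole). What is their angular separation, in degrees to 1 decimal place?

u·v = -0.4597; |u| = 1.0000, |v| = 1.0000.
cos θ = (u·v)/(|u||v|) = -0.4597, so θ = 117.4°.

117.4°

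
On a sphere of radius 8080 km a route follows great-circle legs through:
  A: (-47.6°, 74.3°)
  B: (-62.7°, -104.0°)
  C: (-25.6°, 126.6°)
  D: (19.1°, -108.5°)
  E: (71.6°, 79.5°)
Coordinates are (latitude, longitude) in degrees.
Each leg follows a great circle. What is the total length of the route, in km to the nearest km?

Leg A→B: central angle 1.2163 rad, distance 9828.1 km.
Leg B→C: central angle 1.4491 rad, distance 11708.5 km.
Leg C→D: central angle 2.2510 rad, distance 18188.2 km.
Leg D→E: central angle 1.5557 rad, distance 12569.9 km.
Total: 9828.1 + 11708.5 + 18188.2 + 12569.9 ≈ 52295 km.

52295 km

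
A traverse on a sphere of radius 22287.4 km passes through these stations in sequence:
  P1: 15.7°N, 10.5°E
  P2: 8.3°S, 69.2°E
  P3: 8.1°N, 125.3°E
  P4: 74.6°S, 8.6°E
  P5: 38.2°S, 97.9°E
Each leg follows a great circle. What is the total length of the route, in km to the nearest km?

108556 km

Leg P1→P2: central angle 1.0975 rad, distance 24460.1 km.
Leg P2→P3: central angle 1.0168 rad, distance 22662.7 km.
Leg P3→P4: central angle 1.8276 rad, distance 40732.0 km.
Leg P4→P5: central angle 0.9289 rad, distance 20701.7 km.
Total: 24460.1 + 22662.7 + 40732.0 + 20701.7 ≈ 108556 km.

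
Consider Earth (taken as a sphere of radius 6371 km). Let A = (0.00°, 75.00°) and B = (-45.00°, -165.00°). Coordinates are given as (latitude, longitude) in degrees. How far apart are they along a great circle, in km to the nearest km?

12310 km

Let φ₁ = 0.0000 rad, φ₂ = -0.7854 rad, and Δλ = 2.0944 rad.
cos c = sin φ₁ sin φ₂ + cos φ₁ cos φ₂ cos Δλ = (0.0000)(-0.7071) + (1.0000)(0.7071)(-0.5000) = -0.35355,
so c = arccos(-0.35355) = 1.93216 rad.
Distance = R·c = 6371 × 1.9322 ≈ 12310 km.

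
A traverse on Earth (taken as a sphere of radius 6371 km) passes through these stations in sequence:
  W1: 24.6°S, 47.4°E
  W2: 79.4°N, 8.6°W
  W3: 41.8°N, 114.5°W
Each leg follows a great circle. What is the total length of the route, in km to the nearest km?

17820 km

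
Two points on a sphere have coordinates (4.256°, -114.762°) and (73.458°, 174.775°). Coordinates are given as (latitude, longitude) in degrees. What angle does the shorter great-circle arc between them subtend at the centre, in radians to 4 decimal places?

1.4039 rad

Let φ₁ = 0.0743 rad, φ₂ = 1.2821 rad, and Δλ = -1.2298 rad.
Haversine: a = sin²(Δφ/2) + cos φ₁ cos φ₂ sin²(Δλ/2) = 0.3225 + (0.9972)(0.2847)(0.3328) = 0.41695.
Central angle c = 2·arcsin(√a) = 1.40393 rad.
So the angular separation is 1.4039 rad.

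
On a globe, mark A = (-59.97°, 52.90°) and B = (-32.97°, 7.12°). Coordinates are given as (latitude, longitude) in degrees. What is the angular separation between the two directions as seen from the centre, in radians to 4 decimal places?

0.7014 rad

Let φ₁ = -1.0467 rad, φ₂ = -0.5754 rad, and Δλ = -0.7990 rad.
cos c = sin φ₁ sin φ₂ + cos φ₁ cos φ₂ cos Δλ = (-0.8658)(-0.5442) + (0.5005)(0.8390)(0.6974) = 0.76396,
so c = arccos(0.76396) = 0.70136 rad.
So the angular separation is 0.7014 rad.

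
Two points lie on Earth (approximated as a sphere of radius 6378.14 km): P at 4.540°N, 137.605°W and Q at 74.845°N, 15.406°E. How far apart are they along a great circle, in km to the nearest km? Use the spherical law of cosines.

Let φ₁ = 0.0792 rad, φ₂ = 1.3063 rad, and Δλ = 2.6705 rad.
cos c = sin φ₁ sin φ₂ + cos φ₁ cos φ₂ cos Δλ = (0.0792)(0.9652) + (0.9969)(0.2614)(-0.8911) = -0.15583,
so c = arccos(-0.15583) = 1.72726 rad.
Distance = R·c = 6378.14 × 1.7273 ≈ 11017 km.

11017 km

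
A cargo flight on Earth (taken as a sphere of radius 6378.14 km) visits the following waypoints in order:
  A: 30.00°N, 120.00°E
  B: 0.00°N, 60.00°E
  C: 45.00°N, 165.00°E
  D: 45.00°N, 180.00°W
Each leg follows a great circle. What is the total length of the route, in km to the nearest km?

19534 km

Leg A→B: central angle 1.1230 rad, distance 7162.4 km.
Leg B→C: central angle 1.7548 rad, distance 11192.7 km.
Leg C→D: central angle 0.1849 rad, distance 1179.0 km.
Total: 7162.4 + 11192.7 + 1179.0 ≈ 19534 km.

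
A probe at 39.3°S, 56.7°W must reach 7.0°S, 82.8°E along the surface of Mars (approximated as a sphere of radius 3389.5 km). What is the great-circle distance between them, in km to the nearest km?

7126 km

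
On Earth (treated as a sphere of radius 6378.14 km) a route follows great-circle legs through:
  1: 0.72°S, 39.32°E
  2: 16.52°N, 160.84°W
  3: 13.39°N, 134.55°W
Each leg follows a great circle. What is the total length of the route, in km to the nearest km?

20059 km

Leg 1→2: central angle 2.6986 rad, distance 17212.2 km.
Leg 2→3: central angle 0.4463 rad, distance 2846.8 km.
Total: 17212.2 + 2846.8 ≈ 20059 km.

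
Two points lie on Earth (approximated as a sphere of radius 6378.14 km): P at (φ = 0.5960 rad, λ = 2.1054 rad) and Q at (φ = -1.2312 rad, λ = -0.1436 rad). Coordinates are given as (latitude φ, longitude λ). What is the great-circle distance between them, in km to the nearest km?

14984 km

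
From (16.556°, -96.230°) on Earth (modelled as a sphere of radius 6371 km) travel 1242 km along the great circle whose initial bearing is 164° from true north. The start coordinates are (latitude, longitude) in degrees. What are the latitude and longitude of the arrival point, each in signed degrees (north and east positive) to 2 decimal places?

Angular distance δ = d/R = 1242/6371 = 0.19495 rad; initial bearing θ = 2.8623 rad.
sin φ₂ = sin φ₁ cos δ + cos φ₁ sin δ cos θ = (0.2850)(0.9811) + (0.9585)(0.1937)(-0.9613) = 0.1011, so φ₂ = 5.80°.
Δλ = atan2(sin θ sin δ cos φ₁, cos δ − sin φ₁ sin φ₂) = atan2(0.0512, 0.9523) = 3.077°.
λ₂ = -96.230° + 3.077° = -93.15°.

5.80°, -93.15°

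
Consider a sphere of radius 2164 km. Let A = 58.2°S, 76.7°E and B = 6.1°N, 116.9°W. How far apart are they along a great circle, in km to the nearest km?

4791 km

In radians: φ₁ = -1.0158, φ₂ = 0.1065, Δλ = 166.400° = 2.9042 rad.
cos c = sin φ₁ sin φ₂ + cos φ₁ cos φ₂ cos Δλ = (-0.8499)(0.1063) + (0.5270)(0.9943)(-0.9720) = -0.59959,
so c = arccos(-0.59959) = 2.21379 rad.
Distance = R·c = 2164 × 2.2138 ≈ 4791 km.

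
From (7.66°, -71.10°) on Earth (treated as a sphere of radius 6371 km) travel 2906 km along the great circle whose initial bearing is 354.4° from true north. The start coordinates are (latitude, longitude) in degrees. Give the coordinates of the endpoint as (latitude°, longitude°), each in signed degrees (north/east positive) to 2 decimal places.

Angular distance δ = d/R = 2906/6371 = 0.45613 rad; initial bearing θ = 6.1854 rad.
sin φ₂ = sin φ₁ cos δ + cos φ₁ sin δ cos θ = (0.1333)(0.8978) + (0.9911)(0.4405)(0.9952) = 0.5541, so φ₂ = 33.65°.
Δλ = atan2(sin θ sin δ cos φ₁, cos δ − sin φ₁ sin φ₂) = atan2(-0.0426, 0.8239) = -2.960°.
λ₂ = -71.100° − 2.960° = -74.06°.

33.65°, -74.06°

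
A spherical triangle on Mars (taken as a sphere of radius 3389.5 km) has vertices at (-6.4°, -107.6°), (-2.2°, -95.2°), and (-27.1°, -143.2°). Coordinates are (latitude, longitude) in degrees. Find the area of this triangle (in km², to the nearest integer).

Side lengths (central angles): a = 0.9113, b = 0.6918, c = 0.2279 rad; semiperimeter s = 0.9155.
By l'Huilier's theorem, tan(E/4) = √[tan(s/2) tan((s−a)/2) tan((s−b)/2) tan((s−c)/2)], giving spherical excess E = 0.0257 rad.
Area = E·R² = 0.0257 × (3389.5)² ≈ 295816 km².

295816 km²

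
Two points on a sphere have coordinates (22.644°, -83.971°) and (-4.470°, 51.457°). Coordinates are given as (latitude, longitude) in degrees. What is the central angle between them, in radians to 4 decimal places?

2.3260 rad

In radians: φ₁ = 0.3952, φ₂ = -0.0780, Δλ = 135.428° = 2.3637 rad.
cos c = sin φ₁ sin φ₂ + cos φ₁ cos φ₂ cos Δλ = (0.3850)(-0.0779) + (0.9229)(0.9970)(-0.7124) = -0.68546,
so c = arccos(-0.68546) = 2.32603 rad.
So the angular separation is 2.3260 rad.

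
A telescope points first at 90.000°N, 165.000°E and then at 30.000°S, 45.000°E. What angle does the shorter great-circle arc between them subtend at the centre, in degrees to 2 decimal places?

Let φ₁ = 1.5708 rad, φ₂ = -0.5236 rad, and Δλ = -2.0944 rad.
Haversine: a = sin²(Δφ/2) + cos φ₁ cos φ₂ sin²(Δλ/2) = 0.7500 + (0.0000)(0.8660)(0.7500) = 0.75000.
Central angle c = 2·arcsin(√a) = 2.09440 rad.
So the angular separation is 120.00°.

120.00°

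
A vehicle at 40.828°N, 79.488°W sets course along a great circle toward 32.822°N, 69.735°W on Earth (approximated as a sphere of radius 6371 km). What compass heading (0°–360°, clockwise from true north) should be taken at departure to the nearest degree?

133°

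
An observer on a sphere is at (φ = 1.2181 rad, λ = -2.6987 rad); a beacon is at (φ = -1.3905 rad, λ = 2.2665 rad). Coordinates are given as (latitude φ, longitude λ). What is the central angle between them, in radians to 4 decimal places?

In radians: φ₁ = 1.2181, φ₂ = -1.3905, Δλ = -75.515° = -1.3180 rad.
cos c = sin φ₁ sin φ₂ + cos φ₁ cos φ₂ cos Δλ = (0.9384)(-0.9838) + (0.3454)(0.1793)(0.2501) = -0.90774,
so c = arccos(-0.90774) = 2.70866 rad.
So the angular separation is 2.7087 rad.

2.7087 rad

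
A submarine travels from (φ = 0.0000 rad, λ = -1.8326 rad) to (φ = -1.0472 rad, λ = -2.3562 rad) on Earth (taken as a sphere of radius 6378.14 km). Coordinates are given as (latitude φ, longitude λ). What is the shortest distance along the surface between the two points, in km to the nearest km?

7162 km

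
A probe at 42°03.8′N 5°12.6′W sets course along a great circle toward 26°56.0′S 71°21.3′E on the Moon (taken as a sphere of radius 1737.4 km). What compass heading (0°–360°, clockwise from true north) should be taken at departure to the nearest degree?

119°

With φ₁ = 0.7341, φ₂ = -0.4701, Δλ = 1.3363 rad, the forward-azimuth formula gives
θ = atan2( sin Δλ cos φ₂ , cos φ₁ sin φ₂ − sin φ₁ cos φ₂ cos Δλ ) = atan2(0.8671, -0.4750) = 118.72°.
So the initial bearing is 119°.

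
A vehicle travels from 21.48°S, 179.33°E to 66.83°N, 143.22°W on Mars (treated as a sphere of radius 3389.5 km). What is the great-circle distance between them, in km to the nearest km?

5480 km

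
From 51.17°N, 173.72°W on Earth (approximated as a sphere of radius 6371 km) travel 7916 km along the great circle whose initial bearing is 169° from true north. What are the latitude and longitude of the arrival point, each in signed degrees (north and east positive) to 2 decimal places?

Angular distance δ = d/R = 7916/6371 = 1.24251 rad; initial bearing θ = 2.9496 rad.
sin φ₂ = sin φ₁ cos δ + cos φ₁ sin δ cos θ = (0.7790)(0.3224) + (0.6270)(0.9466)(-0.9816) = -0.3314, so φ₂ = -19.36°.
Δλ = atan2(sin θ sin δ cos φ₁, cos δ − sin φ₁ sin φ₂) = atan2(0.1133, 0.5806) = 11.037°.
λ₂ = -173.720° + 11.037° = -162.68°.

-19.36°, -162.68°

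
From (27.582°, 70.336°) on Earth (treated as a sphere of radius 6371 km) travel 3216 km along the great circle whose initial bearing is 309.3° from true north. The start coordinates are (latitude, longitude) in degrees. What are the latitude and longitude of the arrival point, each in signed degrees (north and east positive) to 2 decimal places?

42.59°, 39.78°

Angular distance δ = d/R = 3216/6371 = 0.50479 rad; initial bearing θ = 5.3983 rad.
sin φ₂ = sin φ₁ cos δ + cos φ₁ sin δ cos θ = (0.4630)(0.8753) + (0.8863)(0.4836)(0.6334) = 0.6768, so φ₂ = 42.59°.
Δλ = atan2(sin θ sin δ cos φ₁, cos δ − sin φ₁ sin φ₂) = atan2(-0.3317, 0.5619) = -30.554°.
λ₂ = 70.336° − 30.554° = 39.78°.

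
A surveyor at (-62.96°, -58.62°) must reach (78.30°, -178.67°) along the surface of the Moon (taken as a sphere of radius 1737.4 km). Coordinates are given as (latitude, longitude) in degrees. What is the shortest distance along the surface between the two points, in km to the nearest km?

4751 km

In radians: φ₁ = -1.0989, φ₂ = 1.3666, Δλ = -120.050° = -2.0953 rad.
Haversine: a = sin²(Δφ/2) + cos φ₁ cos φ₂ sin²(Δλ/2) = 0.8900 + (0.4546)(0.2028)(0.7504) = 0.95917.
Central angle c = 2·arcsin(√a) = 2.73468 rad.
Distance = R·c = 1737.4 × 2.7347 ≈ 4751 km.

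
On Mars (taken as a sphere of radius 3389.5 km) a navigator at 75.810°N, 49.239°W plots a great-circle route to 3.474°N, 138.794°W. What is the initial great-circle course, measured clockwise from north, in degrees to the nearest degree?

270°

With φ₁ = 1.3231, φ₂ = 0.0606, Δλ = -1.5630 rad, the forward-azimuth formula gives
θ = atan2( sin Δλ cos φ₂ , cos φ₁ sin φ₂ − sin φ₁ cos φ₂ cos Δλ ) = atan2(-0.9981, 0.0073) = -89.58°.
Adding 360° brings this into [0°, 360°): 270°.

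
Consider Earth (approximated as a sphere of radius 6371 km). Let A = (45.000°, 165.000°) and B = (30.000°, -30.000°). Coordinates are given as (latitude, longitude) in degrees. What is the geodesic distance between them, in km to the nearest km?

Let φ₁ = 0.7854 rad, φ₂ = 0.5236 rad, and Δλ = 2.8798 rad.
cos c = sin φ₁ sin φ₂ + cos φ₁ cos φ₂ cos Δλ = (0.7071)(0.5000) + (0.7071)(0.8660)(-0.9659) = -0.23795,
so c = arccos(-0.23795) = 1.81105 rad.
Distance = R·c = 6371 × 1.8111 ≈ 11538 km.

11538 km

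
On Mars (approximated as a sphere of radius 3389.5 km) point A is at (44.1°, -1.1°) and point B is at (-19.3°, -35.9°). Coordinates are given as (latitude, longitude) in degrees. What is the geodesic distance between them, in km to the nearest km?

In radians: φ₁ = 0.7697, φ₂ = -0.3368, Δλ = -34.800° = -0.6074 rad.
cos c = sin φ₁ sin φ₂ + cos φ₁ cos φ₂ cos Δλ = (0.6959)(-0.3305) + (0.7181)(0.9438)(0.8211) = 0.32654,
so c = arccos(0.32654) = 1.23816 rad.
Distance = R·c = 3389.5 × 1.2382 ≈ 4197 km.

4197 km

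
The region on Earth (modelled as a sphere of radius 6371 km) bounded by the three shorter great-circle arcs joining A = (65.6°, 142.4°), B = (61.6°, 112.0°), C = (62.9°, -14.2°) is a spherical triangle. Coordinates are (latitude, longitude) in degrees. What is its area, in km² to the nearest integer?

Side lengths (central angles): a = 0.8565, b = 0.8789, c = 0.2433 rad; semiperimeter s = 0.9893.
By l'Huilier's theorem, tan(E/4) = √[tan(s/2) tan((s−a)/2) tan((s−b)/2) tan((s−c)/2)], giving spherical excess E = 0.1114 rad.
Area = E·R² = 0.1114 × (6371)² ≈ 4522188 km².

4522188 km²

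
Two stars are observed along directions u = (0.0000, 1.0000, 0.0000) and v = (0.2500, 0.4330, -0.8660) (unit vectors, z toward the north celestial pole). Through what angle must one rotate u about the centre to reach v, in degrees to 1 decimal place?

64.3°

u·v = 0.4330; |u| = 1.0000, |v| = 1.0000.
cos θ = (u·v)/(|u||v|) = 0.4330, so θ = 64.3°.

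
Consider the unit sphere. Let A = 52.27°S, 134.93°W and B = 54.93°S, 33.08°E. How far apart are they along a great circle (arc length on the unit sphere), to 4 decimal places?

Let φ₁ = -0.9123 rad, φ₂ = -0.9587 rad, and Δλ = 2.9323 rad.
cos c = sin φ₁ sin φ₂ + cos φ₁ cos φ₂ cos Δλ = (-0.7909)(-0.8185) + (0.6119)(0.5746)(-0.9782) = 0.30338,
so c = arccos(0.30338) = 1.26256 rad.
On the unit sphere the arc length equals the central angle: 1.2626.

1.2626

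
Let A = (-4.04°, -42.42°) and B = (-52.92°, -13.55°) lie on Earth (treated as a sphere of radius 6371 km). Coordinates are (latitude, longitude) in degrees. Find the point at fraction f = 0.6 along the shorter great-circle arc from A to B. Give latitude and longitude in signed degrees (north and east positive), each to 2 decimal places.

The central angle between A and B is δ = 0.9485 rad.
With f = 0.6, the slerp weights are sin((1−f)δ)/sin δ = 0.4558 and sin(fδ)/sin δ = 0.6632.
Weighted sum of the unit vectors: (0.4558)·(0.7364,-0.6729,-0.0705) + (0.6632)·(0.5861,-0.1413,-0.7978) = (0.7244, -0.4004, -0.5612).
Converting back: φ = atan2(z, √(x²+y²)) = -34.14°, λ = atan2(y, x) = -28.93°.

-34.14°, -28.93°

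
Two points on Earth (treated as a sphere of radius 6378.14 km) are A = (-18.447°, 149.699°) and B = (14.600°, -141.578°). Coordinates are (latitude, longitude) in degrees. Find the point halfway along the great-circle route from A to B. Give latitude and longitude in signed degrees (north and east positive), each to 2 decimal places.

-2.33°, -175.55°

Central angle δ = 1.3147 rad. Interpolating on the sphere with fraction f = 0.5:
P = [sin((1−f)δ)·A + sin(fδ)·B] / sin δ = 0.6316·A + 0.6316·B in Cartesian coordinates,
giving P = (-0.9962, -0.0775, -0.0406), i.e. latitude -2.33°, longitude -175.55°.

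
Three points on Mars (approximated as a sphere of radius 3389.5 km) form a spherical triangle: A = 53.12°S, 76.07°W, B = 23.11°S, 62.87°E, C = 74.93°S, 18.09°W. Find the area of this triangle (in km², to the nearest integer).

1156308 km²

Side lengths (central angles): a = 1.1411, b = 0.5450, c = 1.6732 rad; semiperimeter s = 1.6797.
By l'Huilier's theorem, tan(E/4) = √[tan(s/2) tan((s−a)/2) tan((s−b)/2) tan((s−c)/2)], giving spherical excess E = 0.1006 rad.
Area = E·R² = 0.1006 × (3389.5)² ≈ 1156308 km².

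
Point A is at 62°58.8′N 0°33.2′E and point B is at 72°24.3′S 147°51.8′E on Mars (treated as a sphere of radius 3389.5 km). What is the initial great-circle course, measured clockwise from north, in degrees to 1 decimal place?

Δλ = 147.310° = 2.5710 rad.
y = sin Δλ · cos φ₂ = (0.5401)(0.3023) = 0.1633
x = cos φ₁ sin φ₂ − sin φ₁ cos φ₂ cos Δλ = (0.4543)(-0.9532) − (0.8908)(0.3023)(-0.8416) = -0.2064
θ = atan2(y, x) = 141.66°, so the bearing is 141.7°.

141.7°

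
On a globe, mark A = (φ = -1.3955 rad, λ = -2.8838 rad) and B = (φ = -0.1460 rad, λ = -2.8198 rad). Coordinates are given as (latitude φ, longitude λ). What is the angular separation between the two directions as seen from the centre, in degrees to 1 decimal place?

Let φ₁ = -1.3955 rad, φ₂ = -0.1460 rad, and Δλ = 0.0640 rad.
cos c = sin φ₁ sin φ₂ + cos φ₁ cos φ₂ cos Δλ = (-0.9847)(-0.1455) + (0.1744)(0.9894)(0.9980) = 0.31544,
so c = arccos(0.31544) = 1.24987 rad.
So the angular separation is 71.6°.

71.6°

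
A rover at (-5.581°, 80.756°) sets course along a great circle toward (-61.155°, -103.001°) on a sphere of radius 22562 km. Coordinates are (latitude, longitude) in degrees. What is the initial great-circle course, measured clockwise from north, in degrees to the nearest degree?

Δλ = 176.243° = 3.0760 rad.
y = sin Δλ · cos φ₂ = (0.0655)(0.4824) = 0.0316
x = cos φ₁ sin φ₂ − sin φ₁ cos φ₂ cos Δλ = (0.9953)(-0.8759) − (-0.0973)(0.4824)(-0.9979) = -0.9186
θ = atan2(y, x) = 178.03°, so the bearing is 178°.

178°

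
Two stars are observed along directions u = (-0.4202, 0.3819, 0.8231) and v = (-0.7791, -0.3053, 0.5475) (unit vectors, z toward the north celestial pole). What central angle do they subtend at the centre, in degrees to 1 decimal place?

u·v = 0.6614; |u| = 1.0000, |v| = 1.0000.
cos θ = (u·v)/(|u||v|) = 0.6615, so θ = 48.6°.

48.6°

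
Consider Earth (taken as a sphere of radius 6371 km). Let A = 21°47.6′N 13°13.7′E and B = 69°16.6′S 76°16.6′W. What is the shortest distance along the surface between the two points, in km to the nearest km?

Let φ₁ = 0.3804 rad, φ₂ = -1.2091 rad, and Δλ = -1.5622 rad.
cos c = sin φ₁ sin φ₂ + cos φ₁ cos φ₂ cos Δλ = (0.3713)(-0.9353) + (0.9285)(0.3539)(0.0086) = -0.34440,
so c = arccos(-0.34440) = 1.92240 rad.
Distance = R·c = 6371 × 1.9224 ≈ 12248 km.

12248 km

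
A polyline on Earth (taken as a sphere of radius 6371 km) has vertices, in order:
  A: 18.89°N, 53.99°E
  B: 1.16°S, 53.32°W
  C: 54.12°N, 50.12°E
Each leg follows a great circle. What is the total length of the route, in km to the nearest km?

22852 km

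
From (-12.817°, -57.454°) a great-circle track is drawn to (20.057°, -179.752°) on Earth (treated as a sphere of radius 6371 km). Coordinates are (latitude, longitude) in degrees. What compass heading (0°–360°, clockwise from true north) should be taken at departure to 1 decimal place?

With φ₁ = -0.2237, φ₂ = 0.3501, Δλ = -2.1345 rad, the forward-azimuth formula gives
θ = atan2( sin Δλ cos φ₂ , cos φ₁ sin φ₂ − sin φ₁ cos φ₂ cos Δλ ) = atan2(-0.7940, 0.2231) = -74.31°.
Adding 360° brings this into [0°, 360°): 285.7°.

285.7°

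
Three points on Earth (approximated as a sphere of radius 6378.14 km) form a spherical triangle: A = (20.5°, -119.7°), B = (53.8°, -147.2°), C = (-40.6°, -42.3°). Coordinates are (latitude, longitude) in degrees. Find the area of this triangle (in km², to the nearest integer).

18266572 km²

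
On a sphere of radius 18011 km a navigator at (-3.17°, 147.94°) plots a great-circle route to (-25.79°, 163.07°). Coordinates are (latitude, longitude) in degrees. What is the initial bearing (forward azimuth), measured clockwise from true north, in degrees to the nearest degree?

149°

Δλ = 15.130° = 0.2641 rad.
y = sin Δλ · cos φ₂ = (0.2610)(0.9004) = 0.2350
x = cos φ₁ sin φ₂ − sin φ₁ cos φ₂ cos Δλ = (0.9985)(-0.4351) − (-0.0553)(0.9004)(0.9653) = -0.3863
θ = atan2(y, x) = 148.69°, so the bearing is 149°.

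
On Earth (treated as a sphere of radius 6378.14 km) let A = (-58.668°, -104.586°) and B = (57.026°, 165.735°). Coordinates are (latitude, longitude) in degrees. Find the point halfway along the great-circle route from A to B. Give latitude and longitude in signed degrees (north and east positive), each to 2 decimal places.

The central angle between A and B is δ = 2.3674 rad.
With f = 0.5, the slerp weights are sin((1−f)δ)/sin δ = 1.3245 and sin(fδ)/sin δ = 1.3245.
Weighted sum of the unit vectors: (1.3245)·(-0.1310,-0.5032,-0.8542) + (1.3245)·(-0.5275,0.1341,0.8389) = (-0.8721, -0.4889, -0.0202).
Converting back: φ = atan2(z, √(x²+y²)) = -1.16°, λ = atan2(y, x) = -150.72°.

-1.16°, -150.72°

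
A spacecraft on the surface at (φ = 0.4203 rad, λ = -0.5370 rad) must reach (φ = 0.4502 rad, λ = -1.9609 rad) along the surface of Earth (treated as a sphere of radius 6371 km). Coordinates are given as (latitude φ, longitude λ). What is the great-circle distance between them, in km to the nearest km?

8081 km

In radians: φ₁ = 0.4203, φ₂ = 0.4502, Δλ = -81.583° = -1.4239 rad.
cos c = sin φ₁ sin φ₂ + cos φ₁ cos φ₂ cos Δλ = (0.4080)(0.4351) + (0.9130)(0.9004)(0.1464) = 0.29787,
so c = arccos(0.29787) = 1.26834 rad.
Distance = R·c = 6371 × 1.2683 ≈ 8081 km.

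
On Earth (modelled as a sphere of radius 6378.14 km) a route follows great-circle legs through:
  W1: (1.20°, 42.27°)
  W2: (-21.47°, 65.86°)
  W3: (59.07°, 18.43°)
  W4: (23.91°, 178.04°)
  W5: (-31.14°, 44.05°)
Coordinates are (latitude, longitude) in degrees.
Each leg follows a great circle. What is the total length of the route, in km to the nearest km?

39625 km

Leg W1→W2: central angle 0.5643 rad, distance 3598.9 km.
Leg W2→W3: central angle 1.5612 rad, distance 9957.4 km.
Leg W3→W4: central angle 1.6637 rad, distance 10611.3 km.
Leg W4→W5: central angle 2.4235 rad, distance 15457.2 km.
Total: 3598.9 + 9957.4 + 10611.3 + 15457.2 ≈ 39625 km.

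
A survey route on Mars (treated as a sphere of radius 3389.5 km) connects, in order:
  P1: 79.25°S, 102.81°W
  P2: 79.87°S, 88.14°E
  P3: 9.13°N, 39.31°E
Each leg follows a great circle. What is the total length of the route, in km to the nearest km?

6696 km

Leg P1→P2: central angle 0.3627 rad, distance 1229.5 km.
Leg P2→P3: central angle 1.6127 rad, distance 5466.2 km.
Total: 1229.5 + 5466.2 ≈ 6696 km.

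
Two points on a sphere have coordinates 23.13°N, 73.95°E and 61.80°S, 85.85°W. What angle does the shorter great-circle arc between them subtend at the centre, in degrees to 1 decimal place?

Let φ₁ = 0.4037 rad, φ₂ = -1.0786 rad, and Δλ = -2.7890 rad.
cos c = sin φ₁ sin φ₂ + cos φ₁ cos φ₂ cos Δλ = (0.3928)(-0.8813) + (0.9196)(0.4726)(-0.9385) = -0.75403,
so c = arccos(-0.75403) = 2.42497 rad.
So the angular separation is 138.9°.

138.9°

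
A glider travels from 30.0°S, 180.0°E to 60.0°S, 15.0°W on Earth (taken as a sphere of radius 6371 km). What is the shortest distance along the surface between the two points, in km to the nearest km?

In radians: φ₁ = -0.5236, φ₂ = -1.0472, Δλ = 165.000° = 2.8798 rad.
Haversine: a = sin²(Δφ/2) + cos φ₁ cos φ₂ sin²(Δλ/2) = 0.0670 + (0.8660)(0.5000)(0.9830) = 0.49262.
Central angle c = 2·arcsin(√a) = 1.55604 rad.
Distance = R·c = 6371 × 1.5560 ≈ 9914 km.

9914 km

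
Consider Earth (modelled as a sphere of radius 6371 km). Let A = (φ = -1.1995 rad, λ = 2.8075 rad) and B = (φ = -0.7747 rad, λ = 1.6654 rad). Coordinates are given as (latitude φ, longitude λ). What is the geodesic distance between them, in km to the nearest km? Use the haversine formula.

4511 km

Let φ₁ = -1.1995 rad, φ₂ = -0.7747 rad, and Δλ = -1.1421 rad.
Haversine: a = sin²(Δφ/2) + cos φ₁ cos φ₂ sin²(Δλ/2) = 0.0444 + (0.3628)(0.7146)(0.2922) = 0.12019.
Central angle c = 2·arcsin(√a) = 0.70807 rad.
Distance = R·c = 6371 × 0.7081 ≈ 4511 km.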